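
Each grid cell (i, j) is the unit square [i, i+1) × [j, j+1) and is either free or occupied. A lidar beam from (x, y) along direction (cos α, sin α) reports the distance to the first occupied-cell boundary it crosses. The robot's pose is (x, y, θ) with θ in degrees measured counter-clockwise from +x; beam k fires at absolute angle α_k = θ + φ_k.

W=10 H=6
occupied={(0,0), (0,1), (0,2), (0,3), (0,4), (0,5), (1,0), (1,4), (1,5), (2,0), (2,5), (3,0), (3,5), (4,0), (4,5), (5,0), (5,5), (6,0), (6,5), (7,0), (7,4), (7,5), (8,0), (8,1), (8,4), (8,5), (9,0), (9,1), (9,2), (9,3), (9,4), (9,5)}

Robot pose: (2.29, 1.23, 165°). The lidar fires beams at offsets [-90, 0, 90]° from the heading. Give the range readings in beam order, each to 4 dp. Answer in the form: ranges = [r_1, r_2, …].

beam 1: φ=-90°, α=75°
  dir = (cos 75°, sin 75°) = (0.2588, 0.9659); from cell (2,1)
  next x-line at t=2.7432, next y-line at t=0.7972; Δt_x=3.8637, Δt_y=1.0353
    y: enter (2,2) at t=0.7972
    y: enter (2,3) at t=1.8324
    x: enter (3,3) at t=2.7432
    y: enter (3,4) at t=2.8677
    y: enter (3,5) at t=3.9030 ← occupied
  → r_1 = 3.9030
beam 2: φ=0°, α=165°
  dir = (cos 165°, sin 165°) = (-0.9659, 0.2588); from cell (2,1)
  next x-line at t=0.3002, next y-line at t=2.9751; Δt_x=1.0353, Δt_y=3.8637
    x: enter (1,1) at t=0.3002
    x: enter (0,1) at t=1.3355 ← occupied
  → r_2 = 1.3355
beam 3: φ=90°, α=255°
  dir = (cos 255°, sin 255°) = (-0.2588, -0.9659); from cell (2,1)
  next x-line at t=1.1205, next y-line at t=0.2381; Δt_x=3.8637, Δt_y=1.0353
    y: enter (2,0) at t=0.2381 ← occupied
  → r_3 = 0.2381

ranges = [3.9030, 1.3355, 0.2381]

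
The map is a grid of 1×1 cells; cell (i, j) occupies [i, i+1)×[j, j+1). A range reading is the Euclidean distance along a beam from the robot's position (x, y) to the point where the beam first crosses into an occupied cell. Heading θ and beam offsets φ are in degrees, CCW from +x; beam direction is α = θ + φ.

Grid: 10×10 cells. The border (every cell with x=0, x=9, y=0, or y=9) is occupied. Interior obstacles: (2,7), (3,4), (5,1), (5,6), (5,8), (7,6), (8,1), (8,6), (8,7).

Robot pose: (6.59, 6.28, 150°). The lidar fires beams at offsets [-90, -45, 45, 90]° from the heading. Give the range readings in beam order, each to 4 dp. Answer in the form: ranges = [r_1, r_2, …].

beam 1: φ=-90°, α=60°
  dir = (cos 60°, sin 60°) = (0.5000, 0.8660); from cell (6,6)
  next x-line at t=0.8200, next y-line at t=0.8314; Δt_x=2.0000, Δt_y=1.1547
    x: enter (7,6) at t=0.8200 ← occupied
  → r_1 = 0.8200
beam 2: φ=-45°, α=105°
  dir = (cos 105°, sin 105°) = (-0.2588, 0.9659); from cell (6,6)
  next x-line at t=2.2796, next y-line at t=0.7454; Δt_x=3.8637, Δt_y=1.0353
    y: enter (6,7) at t=0.7454
    y: enter (6,8) at t=1.7807
    x: enter (5,8) at t=2.2796 ← occupied
  → r_2 = 2.2796
beam 3: φ=45°, α=195°
  dir = (cos 195°, sin 195°) = (-0.9659, -0.2588); from cell (6,6)
  next x-line at t=0.6108, next y-line at t=1.0818; Δt_x=1.0353, Δt_y=3.8637
    x: enter (5,6) at t=0.6108 ← occupied
  → r_3 = 0.6108
beam 4: φ=90°, α=240°
  dir = (cos 240°, sin 240°) = (-0.5000, -0.8660); from cell (6,6)
  next x-line at t=1.1800, next y-line at t=0.3233; Δt_x=2.0000, Δt_y=1.1547
    y: enter (6,5) at t=0.3233
    x: enter (5,5) at t=1.1800
    y: enter (5,4) at t=1.4780
    y: enter (5,3) at t=2.6327
    x: enter (4,3) at t=3.1800
    y: enter (4,2) at t=3.7874
    y: enter (4,1) at t=4.9421
    x: enter (3,1) at t=5.1800
    y: enter (3,0) at t=6.0968 ← occupied
  → r_4 = 6.0968

ranges = [0.8200, 2.2796, 0.6108, 6.0968]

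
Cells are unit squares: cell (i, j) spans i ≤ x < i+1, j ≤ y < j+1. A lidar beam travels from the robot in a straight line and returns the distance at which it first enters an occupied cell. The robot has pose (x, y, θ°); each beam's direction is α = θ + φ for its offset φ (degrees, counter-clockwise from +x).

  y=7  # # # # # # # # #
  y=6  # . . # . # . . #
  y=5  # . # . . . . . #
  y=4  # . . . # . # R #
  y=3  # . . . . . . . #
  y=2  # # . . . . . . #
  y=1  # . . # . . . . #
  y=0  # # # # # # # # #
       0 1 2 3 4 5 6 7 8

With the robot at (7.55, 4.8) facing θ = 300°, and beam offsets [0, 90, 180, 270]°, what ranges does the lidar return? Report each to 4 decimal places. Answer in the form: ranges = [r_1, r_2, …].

ranges = [0.9000, 0.5196, 2.5403, 0.6351]

beam 1: φ=0°, α=300°
  direction (0.5000, -0.8660); cell (7,4); t to first gridline: x 0.9000, y 0.9238 (then +2.0000 / +1.1547)
    (8,4) via x @ 0.9000  # hit
  → r_1 = 0.9000
beam 2: φ=90°, α=30°
  direction (0.8660, 0.5000); cell (7,4); t to first gridline: x 0.5196, y 0.4000 (then +1.1547 / +2.0000)
    (7,5) via y @ 0.4000
    (8,5) via x @ 0.5196  # hit
  → r_2 = 0.5196
beam 3: φ=180°, α=120°
  direction (-0.5000, 0.8660); cell (7,4); t to first gridline: x 1.1000, y 0.2309 (then +2.0000 / +1.1547)
    (7,5) via y @ 0.2309
    (6,5) via x @ 1.1000
    (6,6) via y @ 1.3856
    (6,7) via y @ 2.5403  # hit
  → r_3 = 2.5403
beam 4: φ=270°, α=210°
  direction (-0.8660, -0.5000); cell (7,4); t to first gridline: x 0.6351, y 1.6000 (then +1.1547 / +2.0000)
    (6,4) via x @ 0.6351  # hit
  → r_4 = 0.6351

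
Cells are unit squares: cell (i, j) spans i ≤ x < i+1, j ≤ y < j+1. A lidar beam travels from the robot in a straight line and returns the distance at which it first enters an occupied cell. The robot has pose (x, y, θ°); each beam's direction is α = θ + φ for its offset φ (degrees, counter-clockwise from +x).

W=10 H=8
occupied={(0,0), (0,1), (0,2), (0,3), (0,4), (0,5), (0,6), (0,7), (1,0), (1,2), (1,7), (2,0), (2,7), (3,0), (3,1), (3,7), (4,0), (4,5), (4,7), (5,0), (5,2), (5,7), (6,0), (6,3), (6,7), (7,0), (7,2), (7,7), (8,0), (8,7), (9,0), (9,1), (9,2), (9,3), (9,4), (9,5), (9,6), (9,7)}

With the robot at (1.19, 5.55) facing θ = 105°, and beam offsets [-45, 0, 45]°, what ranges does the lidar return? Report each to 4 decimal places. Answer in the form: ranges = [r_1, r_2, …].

beam 1: φ=-45°, α=60°
  d=(0.5000,0.8660)  start (1,5)  tX=1.6200 tY=0.5196  stride 1/|dx|=2.0000 1/|dy|=1.1547
    cross y-line → (1,6), t=0.5196
    cross x-line → (2,6), t=1.6200
    cross y-line → (2,7), t=1.6743 (wall)
  → r_1 = 1.6743
beam 2: φ=0°, α=105°
  d=(-0.2588,0.9659)  start (1,5)  tX=0.7341 tY=0.4659  stride 1/|dx|=3.8637 1/|dy|=1.0353
    cross y-line → (1,6), t=0.4659
    cross x-line → (0,6), t=0.7341 (wall)
  → r_2 = 0.7341
beam 3: φ=45°, α=150°
  d=(-0.8660,0.5000)  start (1,5)  tX=0.2194 tY=0.9000  stride 1/|dx|=1.1547 1/|dy|=2.0000
    cross x-line → (0,5), t=0.2194 (wall)
  → r_3 = 0.2194

ranges = [1.6743, 0.7341, 0.2194]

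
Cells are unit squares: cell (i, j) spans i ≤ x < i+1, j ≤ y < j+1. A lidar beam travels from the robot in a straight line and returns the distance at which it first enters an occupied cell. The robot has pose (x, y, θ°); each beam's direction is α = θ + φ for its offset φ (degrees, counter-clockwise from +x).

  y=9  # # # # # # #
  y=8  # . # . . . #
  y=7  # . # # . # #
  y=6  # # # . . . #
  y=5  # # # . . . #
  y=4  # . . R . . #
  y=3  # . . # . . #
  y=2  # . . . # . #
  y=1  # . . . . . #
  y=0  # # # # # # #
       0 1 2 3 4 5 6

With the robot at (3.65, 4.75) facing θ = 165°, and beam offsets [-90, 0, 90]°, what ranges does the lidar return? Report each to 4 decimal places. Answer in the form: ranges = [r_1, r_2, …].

beam 1: φ=-90°, α=75°
  dir = (cos 75°, sin 75°) = (0.2588, 0.9659); from cell (3,4)
  next x-line at t=1.3523, next y-line at t=0.2588; Δt_x=3.8637, Δt_y=1.0353
    y: enter (3,5) at t=0.2588
    y: enter (3,6) at t=1.2941
    x: enter (4,6) at t=1.3523
    y: enter (4,7) at t=2.3294
    y: enter (4,8) at t=3.3646
    y: enter (4,9) at t=4.3999 ← occupied
  → r_1 = 4.3999
beam 2: φ=0°, α=165°
  dir = (cos 165°, sin 165°) = (-0.9659, 0.2588); from cell (3,4)
  next x-line at t=0.6729, next y-line at t=0.9659; Δt_x=1.0353, Δt_y=3.8637
    x: enter (2,4) at t=0.6729
    y: enter (2,5) at t=0.9659 ← occupied
  → r_2 = 0.9659
beam 3: φ=90°, α=255°
  dir = (cos 255°, sin 255°) = (-0.2588, -0.9659); from cell (3,4)
  next x-line at t=2.5114, next y-line at t=0.7765; Δt_x=3.8637, Δt_y=1.0353
    y: enter (3,3) at t=0.7765 ← occupied
  → r_3 = 0.7765

ranges = [4.3999, 0.9659, 0.7765]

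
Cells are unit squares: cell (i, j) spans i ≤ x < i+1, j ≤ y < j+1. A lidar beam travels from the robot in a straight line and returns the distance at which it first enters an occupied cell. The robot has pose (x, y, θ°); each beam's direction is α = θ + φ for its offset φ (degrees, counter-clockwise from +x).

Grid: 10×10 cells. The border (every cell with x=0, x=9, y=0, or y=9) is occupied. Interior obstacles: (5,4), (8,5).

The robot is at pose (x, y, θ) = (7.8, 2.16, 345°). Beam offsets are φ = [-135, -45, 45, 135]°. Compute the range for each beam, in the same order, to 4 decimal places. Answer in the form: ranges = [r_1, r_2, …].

beam 1: φ=-135°, α=210°
  d=(-0.8660,-0.5000)  start (7,2)  tX=0.9238 tY=0.3200  stride 1/|dx|=1.1547 1/|dy|=2.0000
    cross y-line → (7,1), t=0.3200
    cross x-line → (6,1), t=0.9238
    cross x-line → (5,1), t=2.0785
    cross y-line → (5,0), t=2.3200 (wall)
  → r_1 = 2.3200
beam 2: φ=-45°, α=300°
  d=(0.5000,-0.8660)  start (7,2)  tX=0.4000 tY=0.1848  stride 1/|dx|=2.0000 1/|dy|=1.1547
    cross y-line → (7,1), t=0.1848
    cross x-line → (8,1), t=0.4000
    cross y-line → (8,0), t=1.3395 (wall)
  → r_2 = 1.3395
beam 3: φ=45°, α=30°
  d=(0.8660,0.5000)  start (7,2)  tX=0.2309 tY=1.6800  stride 1/|dx|=1.1547 1/|dy|=2.0000
    cross x-line → (8,2), t=0.2309
    cross x-line → (9,2), t=1.3856 (wall)
  → r_3 = 1.3856
beam 4: φ=135°, α=120°
  d=(-0.5000,0.8660)  start (7,2)  tX=1.6000 tY=0.9699  stride 1/|dx|=2.0000 1/|dy|=1.1547
    cross y-line → (7,3), t=0.9699
    cross x-line → (6,3), t=1.6000
    cross y-line → (6,4), t=2.1246
    cross y-line → (6,5), t=3.2793
    cross x-line → (5,5), t=3.6000
    cross y-line → (5,6), t=4.4341
    cross y-line → (5,7), t=5.5888
    cross x-line → (4,7), t=5.6000
    cross y-line → (4,8), t=6.7435
    cross x-line → (3,8), t=7.6000
    cross y-line → (3,9), t=7.8982 (wall)
  → r_4 = 7.8982

ranges = [2.3200, 1.3395, 1.3856, 7.8982]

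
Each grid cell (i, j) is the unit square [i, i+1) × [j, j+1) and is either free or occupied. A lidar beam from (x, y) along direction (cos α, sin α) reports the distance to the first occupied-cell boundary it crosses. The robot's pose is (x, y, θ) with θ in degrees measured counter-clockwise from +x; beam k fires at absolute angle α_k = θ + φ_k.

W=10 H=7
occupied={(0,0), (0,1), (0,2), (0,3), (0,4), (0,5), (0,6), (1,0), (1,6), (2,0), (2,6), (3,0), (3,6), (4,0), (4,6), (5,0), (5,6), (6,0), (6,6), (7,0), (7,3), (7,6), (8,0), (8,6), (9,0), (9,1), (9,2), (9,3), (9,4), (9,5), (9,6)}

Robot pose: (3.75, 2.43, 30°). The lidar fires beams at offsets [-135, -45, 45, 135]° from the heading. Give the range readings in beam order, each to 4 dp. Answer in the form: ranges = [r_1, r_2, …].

beam 1: φ=-135°, α=255°
  direction (-0.2588, -0.9659); cell (3,2); t to first gridline: x 2.8978, y 0.4452 (then +3.8637 / +1.0353)
    (3,1) via y @ 0.4452
    (3,0) via y @ 1.4804  # hit
  → r_1 = 1.4804
beam 2: φ=-45°, α=345°
  direction (0.9659, -0.2588); cell (3,2); t to first gridline: x 0.2588, y 1.6614 (then +1.0353 / +3.8637)
    (4,2) via x @ 0.2588
    (5,2) via x @ 1.2941
    (5,1) via y @ 1.6614
    (6,1) via x @ 2.3294
    (7,1) via x @ 3.3646
    (8,1) via x @ 4.3999
    (9,1) via x @ 5.4352  # hit
  → r_2 = 5.4352
beam 3: φ=45°, α=75°
  direction (0.2588, 0.9659); cell (3,2); t to first gridline: x 0.9659, y 0.5901 (then +3.8637 / +1.0353)
    (3,3) via y @ 0.5901
    (4,3) via x @ 0.9659
    (4,4) via y @ 1.6254
    (4,5) via y @ 2.6607
    (4,6) via y @ 3.6959  # hit
  → r_3 = 3.6959
beam 4: φ=135°, α=165°
  direction (-0.9659, 0.2588); cell (3,2); t to first gridline: x 0.7765, y 2.2023 (then +1.0353 / +3.8637)
    (2,2) via x @ 0.7765
    (1,2) via x @ 1.8117
    (1,3) via y @ 2.2023
    (0,3) via x @ 2.8470  # hit
  → r_4 = 2.8470

ranges = [1.4804, 5.4352, 3.6959, 2.8470]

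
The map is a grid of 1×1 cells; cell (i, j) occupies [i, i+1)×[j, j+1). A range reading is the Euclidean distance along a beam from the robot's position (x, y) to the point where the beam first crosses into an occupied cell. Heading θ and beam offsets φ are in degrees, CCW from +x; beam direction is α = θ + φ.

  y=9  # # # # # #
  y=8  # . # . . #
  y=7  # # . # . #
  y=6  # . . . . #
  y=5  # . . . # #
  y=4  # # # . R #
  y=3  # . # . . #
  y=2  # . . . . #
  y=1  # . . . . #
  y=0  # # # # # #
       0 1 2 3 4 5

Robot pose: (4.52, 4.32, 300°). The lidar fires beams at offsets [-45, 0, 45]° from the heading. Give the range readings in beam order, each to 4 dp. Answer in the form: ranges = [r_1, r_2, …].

ranges = [3.4371, 0.9600, 0.4969]

beam 1: φ=-45°, α=255°
  direction (-0.2588, -0.9659); cell (4,4); t to first gridline: x 2.0091, y 0.3313 (then +3.8637 / +1.0353)
    (4,3) via y @ 0.3313
    (4,2) via y @ 1.3666
    (3,2) via x @ 2.0091
    (3,1) via y @ 2.4018
    (3,0) via y @ 3.4371  # hit
  → r_1 = 3.4371
beam 2: φ=0°, α=300°
  direction (0.5000, -0.8660); cell (4,4); t to first gridline: x 0.9600, y 0.3695 (then +2.0000 / +1.1547)
    (4,3) via y @ 0.3695
    (5,3) via x @ 0.9600  # hit
  → r_2 = 0.9600
beam 3: φ=45°, α=345°
  direction (0.9659, -0.2588); cell (4,4); t to first gridline: x 0.4969, y 1.2364 (then +1.0353 / +3.8637)
    (5,4) via x @ 0.4969  # hit
  → r_3 = 0.4969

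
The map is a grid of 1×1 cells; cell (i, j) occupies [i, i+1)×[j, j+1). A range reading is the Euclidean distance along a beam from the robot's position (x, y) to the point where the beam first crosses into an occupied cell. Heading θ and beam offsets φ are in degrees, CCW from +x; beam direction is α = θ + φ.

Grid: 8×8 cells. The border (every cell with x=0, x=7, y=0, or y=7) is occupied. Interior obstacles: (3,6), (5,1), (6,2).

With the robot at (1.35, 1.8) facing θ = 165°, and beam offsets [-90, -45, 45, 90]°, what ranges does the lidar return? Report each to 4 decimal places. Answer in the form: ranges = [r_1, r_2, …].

ranges = [5.3834, 0.7000, 0.4041, 0.8282]

beam 1: φ=-90°, α=75°
  cosα=0.2588 sinα=0.9659 | (1,1) | tMaxX 2.5114 tMaxY 0.2071 | tΔX 3.8637 tΔY 1.0353
    t=0.2071 [y] (1,2)
    t=1.2423 [y] (1,3)
    t=2.2776 [y] (1,4)
    t=2.5114 [x] (2,4)
    t=3.3129 [y] (2,5)
    t=4.3482 [y] (2,6)
    t=5.3834 [y] (2,7) — stop
  → r_1 = 5.3834
beam 2: φ=-45°, α=120°
  cosα=-0.5000 sinα=0.8660 | (1,1) | tMaxX 0.7000 tMaxY 0.2309 | tΔX 2.0000 tΔY 1.1547
    t=0.2309 [y] (1,2)
    t=0.7000 [x] (0,2) — stop
  → r_2 = 0.7000
beam 3: φ=45°, α=210°
  cosα=-0.8660 sinα=-0.5000 | (1,1) | tMaxX 0.4041 tMaxY 1.6000 | tΔX 1.1547 tΔY 2.0000
    t=0.4041 [x] (0,1) — stop
  → r_3 = 0.4041
beam 4: φ=90°, α=255°
  cosα=-0.2588 sinα=-0.9659 | (1,1) | tMaxX 1.3523 tMaxY 0.8282 | tΔX 3.8637 tΔY 1.0353
    t=0.8282 [y] (1,0) — stop
  → r_4 = 0.8282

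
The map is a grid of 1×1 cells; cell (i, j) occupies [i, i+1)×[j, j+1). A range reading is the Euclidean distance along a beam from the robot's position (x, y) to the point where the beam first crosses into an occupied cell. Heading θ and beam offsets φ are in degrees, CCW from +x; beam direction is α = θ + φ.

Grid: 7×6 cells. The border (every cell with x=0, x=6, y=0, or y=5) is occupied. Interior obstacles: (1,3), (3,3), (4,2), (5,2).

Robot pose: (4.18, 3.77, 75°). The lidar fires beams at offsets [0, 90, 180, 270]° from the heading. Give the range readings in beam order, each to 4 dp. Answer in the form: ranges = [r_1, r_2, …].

beam 1: φ=0°, α=75°
  direction (0.2588, 0.9659); cell (4,3); t to first gridline: x 3.1682, y 0.2381 (then +3.8637 / +1.0353)
    (4,4) via y @ 0.2381
    (4,5) via y @ 1.2734  # hit
  → r_1 = 1.2734
beam 2: φ=90°, α=165°
  direction (-0.9659, 0.2588); cell (4,3); t to first gridline: x 0.1863, y 0.8887 (then +1.0353 / +3.8637)
    (3,3) via x @ 0.1863  # hit
  → r_2 = 0.1863
beam 3: φ=180°, α=255°
  direction (-0.2588, -0.9659); cell (4,3); t to first gridline: x 0.6955, y 0.7972 (then +3.8637 / +1.0353)
    (3,3) via x @ 0.6955  # hit
  → r_3 = 0.6955
beam 4: φ=270°, α=345°
  direction (0.9659, -0.2588); cell (4,3); t to first gridline: x 0.8489, y 2.9751 (then +1.0353 / +3.8637)
    (5,3) via x @ 0.8489
    (6,3) via x @ 1.8842  # hit
  → r_4 = 1.8842

ranges = [1.2734, 0.1863, 0.6955, 1.8842]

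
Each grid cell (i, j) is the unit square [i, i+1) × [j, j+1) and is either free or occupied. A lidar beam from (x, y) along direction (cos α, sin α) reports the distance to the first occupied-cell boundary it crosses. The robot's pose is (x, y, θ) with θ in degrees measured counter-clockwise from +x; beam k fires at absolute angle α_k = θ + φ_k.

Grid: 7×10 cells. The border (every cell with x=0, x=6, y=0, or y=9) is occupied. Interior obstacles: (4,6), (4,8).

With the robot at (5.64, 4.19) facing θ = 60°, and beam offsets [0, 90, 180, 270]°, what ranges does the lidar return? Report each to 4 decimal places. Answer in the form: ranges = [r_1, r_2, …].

ranges = [0.7200, 5.3578, 3.6835, 0.4157]

beam 1: φ=0°, α=60°
  dir = (cos 60°, sin 60°) = (0.5000, 0.8660); from cell (5,4)
  next x-line at t=0.7200, next y-line at t=0.9353; Δt_x=2.0000, Δt_y=1.1547
    x: enter (6,4) at t=0.7200 ← occupied
  → r_1 = 0.7200
beam 2: φ=90°, α=150°
  dir = (cos 150°, sin 150°) = (-0.8660, 0.5000); from cell (5,4)
  next x-line at t=0.7390, next y-line at t=1.6200; Δt_x=1.1547, Δt_y=2.0000
    x: enter (4,4) at t=0.7390
    y: enter (4,5) at t=1.6200
    x: enter (3,5) at t=1.8937
    x: enter (2,5) at t=3.0484
    y: enter (2,6) at t=3.6200
    x: enter (1,6) at t=4.2031
    x: enter (0,6) at t=5.3578 ← occupied
  → r_2 = 5.3578
beam 3: φ=180°, α=240°
  dir = (cos 240°, sin 240°) = (-0.5000, -0.8660); from cell (5,4)
  next x-line at t=1.2800, next y-line at t=0.2194; Δt_x=2.0000, Δt_y=1.1547
    y: enter (5,3) at t=0.2194
    x: enter (4,3) at t=1.2800
    y: enter (4,2) at t=1.3741
    y: enter (4,1) at t=2.5288
    x: enter (3,1) at t=3.2800
    y: enter (3,0) at t=3.6835 ← occupied
  → r_3 = 3.6835
beam 4: φ=270°, α=330°
  dir = (cos 330°, sin 330°) = (0.8660, -0.5000); from cell (5,4)
  next x-line at t=0.4157, next y-line at t=0.3800; Δt_x=1.1547, Δt_y=2.0000
    y: enter (5,3) at t=0.3800
    x: enter (6,3) at t=0.4157 ← occupied
  → r_4 = 0.4157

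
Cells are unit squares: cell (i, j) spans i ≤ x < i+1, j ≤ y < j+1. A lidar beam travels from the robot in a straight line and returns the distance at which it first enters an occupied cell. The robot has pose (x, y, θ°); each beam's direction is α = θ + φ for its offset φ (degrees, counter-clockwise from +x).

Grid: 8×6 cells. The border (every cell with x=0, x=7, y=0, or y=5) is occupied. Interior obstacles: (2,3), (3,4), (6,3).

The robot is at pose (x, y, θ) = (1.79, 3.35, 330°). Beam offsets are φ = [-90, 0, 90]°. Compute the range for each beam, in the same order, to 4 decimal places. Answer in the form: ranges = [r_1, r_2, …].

beam 1: φ=-90°, α=240°
  dir = (cos 240°, sin 240°) = (-0.5000, -0.8660); from cell (1,3)
  next x-line at t=1.5800, next y-line at t=0.4041; Δt_x=2.0000, Δt_y=1.1547
    y: enter (1,2) at t=0.4041
    y: enter (1,1) at t=1.5588
    x: enter (0,1) at t=1.5800 ← occupied
  → r_1 = 1.5800
beam 2: φ=0°, α=330°
  dir = (cos 330°, sin 330°) = (0.8660, -0.5000); from cell (1,3)
  next x-line at t=0.2425, next y-line at t=0.7000; Δt_x=1.1547, Δt_y=2.0000
    x: enter (2,3) at t=0.2425 ← occupied
  → r_2 = 0.2425
beam 3: φ=90°, α=60°
  dir = (cos 60°, sin 60°) = (0.5000, 0.8660); from cell (1,3)
  next x-line at t=0.4200, next y-line at t=0.7506; Δt_x=2.0000, Δt_y=1.1547
    x: enter (2,3) at t=0.4200 ← occupied
  → r_3 = 0.4200

ranges = [1.5800, 0.2425, 0.4200]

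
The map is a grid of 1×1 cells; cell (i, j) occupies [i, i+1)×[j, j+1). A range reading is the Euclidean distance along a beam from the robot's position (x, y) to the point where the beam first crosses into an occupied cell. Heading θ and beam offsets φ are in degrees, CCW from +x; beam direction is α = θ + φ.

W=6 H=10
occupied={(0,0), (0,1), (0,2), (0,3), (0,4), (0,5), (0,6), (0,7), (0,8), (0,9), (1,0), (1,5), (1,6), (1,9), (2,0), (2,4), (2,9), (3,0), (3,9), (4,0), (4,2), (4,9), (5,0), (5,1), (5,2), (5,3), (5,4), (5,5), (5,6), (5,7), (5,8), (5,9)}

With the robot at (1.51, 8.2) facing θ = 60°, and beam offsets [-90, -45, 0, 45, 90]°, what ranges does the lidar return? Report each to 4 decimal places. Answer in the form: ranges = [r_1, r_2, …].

ranges = [4.0299, 3.0910, 0.9238, 0.8282, 0.5889]

beam 1: φ=-90°, α=330°
  direction (0.8660, -0.5000); cell (1,8); t to first gridline: x 0.5658, y 0.4000 (then +1.1547 / +2.0000)
    (1,7) via y @ 0.4000
    (2,7) via x @ 0.5658
    (3,7) via x @ 1.7205
    (3,6) via y @ 2.4000
    (4,6) via x @ 2.8752
    (5,6) via x @ 4.0299  # hit
  → r_1 = 4.0299
beam 2: φ=-45°, α=15°
  direction (0.9659, 0.2588); cell (1,8); t to first gridline: x 0.5073, y 3.0910 (then +1.0353 / +3.8637)
    (2,8) via x @ 0.5073
    (3,8) via x @ 1.5426
    (4,8) via x @ 2.5778
    (4,9) via y @ 3.0910  # hit
  → r_2 = 3.0910
beam 3: φ=0°, α=60°
  direction (0.5000, 0.8660); cell (1,8); t to first gridline: x 0.9800, y 0.9238 (then +2.0000 / +1.1547)
    (1,9) via y @ 0.9238  # hit
  → r_3 = 0.9238
beam 4: φ=45°, α=105°
  direction (-0.2588, 0.9659); cell (1,8); t to first gridline: x 1.9705, y 0.8282 (then +3.8637 / +1.0353)
    (1,9) via y @ 0.8282  # hit
  → r_4 = 0.8282
beam 5: φ=90°, α=150°
  direction (-0.8660, 0.5000); cell (1,8); t to first gridline: x 0.5889, y 1.6000 (then +1.1547 / +2.0000)
    (0,8) via x @ 0.5889  # hit
  → r_5 = 0.5889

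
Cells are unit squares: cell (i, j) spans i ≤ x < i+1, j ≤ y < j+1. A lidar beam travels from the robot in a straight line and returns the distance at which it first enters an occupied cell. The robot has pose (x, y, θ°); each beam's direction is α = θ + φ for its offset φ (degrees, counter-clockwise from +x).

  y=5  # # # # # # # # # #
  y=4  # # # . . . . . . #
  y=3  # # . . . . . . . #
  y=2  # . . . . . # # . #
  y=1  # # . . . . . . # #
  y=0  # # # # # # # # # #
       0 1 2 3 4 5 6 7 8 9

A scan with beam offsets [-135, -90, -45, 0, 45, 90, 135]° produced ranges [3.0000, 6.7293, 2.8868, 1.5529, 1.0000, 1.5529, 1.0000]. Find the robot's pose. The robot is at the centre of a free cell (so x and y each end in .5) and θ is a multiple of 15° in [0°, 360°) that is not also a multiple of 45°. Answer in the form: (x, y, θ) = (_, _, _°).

(x, y, θ) = (2.5, 2.5, 105°)

The pose lattice has 25·16 = 400 candidates. Test each by forward raycasting.
  (4.5, 2.5, 105°): beam 2 = 1.5529 ≠ 6.7293 ✗
  (5.5, 3.5, 255°): beam 1 = 1.7321 ≠ 3.0000 ✗
  (8.5, 2.5, 210°): beam 1 = 1.9319 ≠ 3.0000 ✗
  …
  (2.5, 2.5, 105°): r_1=3.0000, r_2=6.7293, r_3=2.8868, r_4=1.5529, r_5=1.0000, r_6=1.5529, r_7=1.0000 — all match ✓
Only this pose fits every beam.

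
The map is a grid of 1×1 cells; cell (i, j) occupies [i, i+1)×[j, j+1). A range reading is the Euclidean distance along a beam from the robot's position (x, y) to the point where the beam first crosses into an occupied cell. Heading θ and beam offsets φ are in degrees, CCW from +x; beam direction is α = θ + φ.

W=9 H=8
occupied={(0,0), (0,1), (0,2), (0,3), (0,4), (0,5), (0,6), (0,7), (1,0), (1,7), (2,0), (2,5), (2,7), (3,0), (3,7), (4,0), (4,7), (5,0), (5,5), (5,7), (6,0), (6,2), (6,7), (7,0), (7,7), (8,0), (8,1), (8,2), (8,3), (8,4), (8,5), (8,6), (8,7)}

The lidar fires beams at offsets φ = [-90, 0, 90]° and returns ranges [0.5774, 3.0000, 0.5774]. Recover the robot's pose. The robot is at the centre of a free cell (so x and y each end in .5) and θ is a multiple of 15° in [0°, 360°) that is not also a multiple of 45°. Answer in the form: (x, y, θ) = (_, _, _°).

(x, y, θ) = (7.5, 2.5, 120°)

Enumerate (i+0.5, j+0.5, θ) over the 39 free cells and 16 admissible headings. For each, cast all 3 beams and compare to the given ranges.
  (3.5, 6.5, 15°): beam 1 = 5.6940 ≠ 0.5774 ✗
  (2.5, 1.5, 30°): beam 2 = 6.3509 ≠ 3.0000 ✗
  (3.5, 5.5, 345°): beam 1 = 4.6587 ≠ 0.5774 ✗
  (7.5, 3.5, 330°): beam 1 = 1.0000 ≠ 0.5774 ✗
  …
  (7.5, 2.5, 120°): r_1=0.5774, r_2=3.0000, r_3=0.5774 — all match ✓
No second candidate reproduces the full scan.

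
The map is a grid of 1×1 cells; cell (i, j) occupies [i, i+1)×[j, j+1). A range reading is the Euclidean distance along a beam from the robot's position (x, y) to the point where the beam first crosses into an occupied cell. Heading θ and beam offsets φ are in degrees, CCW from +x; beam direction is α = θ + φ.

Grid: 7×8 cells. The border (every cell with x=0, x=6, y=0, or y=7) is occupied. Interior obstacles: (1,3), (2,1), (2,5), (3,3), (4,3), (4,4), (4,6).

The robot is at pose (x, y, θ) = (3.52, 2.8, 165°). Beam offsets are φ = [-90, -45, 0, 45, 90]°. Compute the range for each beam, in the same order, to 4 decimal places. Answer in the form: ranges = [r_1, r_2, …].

ranges = [0.2071, 0.2309, 1.5736, 1.6000, 1.8635]

beam 1: φ=-90°, α=75°
  d=(0.2588,0.9659)  start (3,2)  tX=1.8546 tY=0.2071  stride 1/|dx|=3.8637 1/|dy|=1.0353
    cross y-line → (3,3), t=0.2071 (wall)
  → r_1 = 0.2071
beam 2: φ=-45°, α=120°
  d=(-0.5000,0.8660)  start (3,2)  tX=1.0400 tY=0.2309  stride 1/|dx|=2.0000 1/|dy|=1.1547
    cross y-line → (3,3), t=0.2309 (wall)
  → r_2 = 0.2309
beam 3: φ=0°, α=165°
  d=(-0.9659,0.2588)  start (3,2)  tX=0.5383 tY=0.7727  stride 1/|dx|=1.0353 1/|dy|=3.8637
    cross x-line → (2,2), t=0.5383
    cross y-line → (2,3), t=0.7727
    cross x-line → (1,3), t=1.5736 (wall)
  → r_3 = 1.5736
beam 4: φ=45°, α=210°
  d=(-0.8660,-0.5000)  start (3,2)  tX=0.6004 tY=1.6000  stride 1/|dx|=1.1547 1/|dy|=2.0000
    cross x-line → (2,2), t=0.6004
    cross y-line → (2,1), t=1.6000 (wall)
  → r_4 = 1.6000
beam 5: φ=90°, α=255°
  d=(-0.2588,-0.9659)  start (3,2)  tX=2.0091 tY=0.8282  stride 1/|dx|=3.8637 1/|dy|=1.0353
    cross y-line → (3,1), t=0.8282
    cross y-line → (3,0), t=1.8635 (wall)
  → r_5 = 1.8635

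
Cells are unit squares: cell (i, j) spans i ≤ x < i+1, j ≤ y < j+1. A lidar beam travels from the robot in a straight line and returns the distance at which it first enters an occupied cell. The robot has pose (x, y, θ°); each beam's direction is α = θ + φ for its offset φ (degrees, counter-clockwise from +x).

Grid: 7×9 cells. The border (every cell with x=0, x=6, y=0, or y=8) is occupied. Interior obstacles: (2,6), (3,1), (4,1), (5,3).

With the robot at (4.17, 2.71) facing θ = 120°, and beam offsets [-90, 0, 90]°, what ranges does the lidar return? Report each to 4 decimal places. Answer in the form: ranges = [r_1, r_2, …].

ranges = [0.9584, 3.7990, 3.4200]

beam 1: φ=-90°, α=30°
  cosα=0.8660 sinα=0.5000 | (4,2) | tMaxX 0.9584 tMaxY 0.5800 | tΔX 1.1547 tΔY 2.0000
    t=0.5800 [y] (4,3)
    t=0.9584 [x] (5,3) — stop
  → r_1 = 0.9584
beam 2: φ=0°, α=120°
  cosα=-0.5000 sinα=0.8660 | (4,2) | tMaxX 0.3400 tMaxY 0.3349 | tΔX 2.0000 tΔY 1.1547
    t=0.3349 [y] (4,3)
    t=0.3400 [x] (3,3)
    t=1.4896 [y] (3,4)
    t=2.3400 [x] (2,4)
    t=2.6443 [y] (2,5)
    t=3.7990 [y] (2,6) — stop
  → r_2 = 3.7990
beam 3: φ=90°, α=210°
  cosα=-0.8660 sinα=-0.5000 | (4,2) | tMaxX 0.1963 tMaxY 1.4200 | tΔX 1.1547 tΔY 2.0000
    t=0.1963 [x] (3,2)
    t=1.3510 [x] (2,2)
    t=1.4200 [y] (2,1)
    t=2.5057 [x] (1,1)
    t=3.4200 [y] (1,0) — stop
  → r_3 = 3.4200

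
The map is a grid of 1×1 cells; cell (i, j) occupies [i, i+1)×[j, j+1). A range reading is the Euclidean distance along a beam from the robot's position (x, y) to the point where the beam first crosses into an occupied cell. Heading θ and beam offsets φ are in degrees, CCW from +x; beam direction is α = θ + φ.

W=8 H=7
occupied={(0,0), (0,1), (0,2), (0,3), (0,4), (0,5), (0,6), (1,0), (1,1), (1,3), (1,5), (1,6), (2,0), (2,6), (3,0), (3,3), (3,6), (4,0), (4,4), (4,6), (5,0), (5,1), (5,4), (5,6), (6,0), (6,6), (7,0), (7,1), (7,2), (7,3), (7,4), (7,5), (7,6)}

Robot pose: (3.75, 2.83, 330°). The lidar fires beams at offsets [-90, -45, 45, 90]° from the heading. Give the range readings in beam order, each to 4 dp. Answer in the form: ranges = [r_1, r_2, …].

ranges = [2.1131, 1.8946, 3.3646, 0.1963]

beam 1: φ=-90°, α=240°
  cosα=-0.5000 sinα=-0.8660 | (3,2) | tMaxX 1.5000 tMaxY 0.9584 | tΔX 2.0000 tΔY 1.1547
    t=0.9584 [y] (3,1)
    t=1.5000 [x] (2,1)
    t=2.1131 [y] (2,0) — stop
  → r_1 = 2.1131
beam 2: φ=-45°, α=285°
  cosα=0.2588 sinα=-0.9659 | (3,2) | tMaxX 0.9659 tMaxY 0.8593 | tΔX 3.8637 tΔY 1.0353
    t=0.8593 [y] (3,1)
    t=0.9659 [x] (4,1)
    t=1.8946 [y] (4,0) — stop
  → r_2 = 1.8946
beam 3: φ=45°, α=15°
  cosα=0.9659 sinα=0.2588 | (3,2) | tMaxX 0.2588 tMaxY 0.6568 | tΔX 1.0353 tΔY 3.8637
    t=0.2588 [x] (4,2)
    t=0.6568 [y] (4,3)
    t=1.2941 [x] (5,3)
    t=2.3294 [x] (6,3)
    t=3.3646 [x] (7,3) — stop
  → r_3 = 3.3646
beam 4: φ=90°, α=60°
  cosα=0.5000 sinα=0.8660 | (3,2) | tMaxX 0.5000 tMaxY 0.1963 | tΔX 2.0000 tΔY 1.1547
    t=0.1963 [y] (3,3) — stop
  → r_4 = 0.1963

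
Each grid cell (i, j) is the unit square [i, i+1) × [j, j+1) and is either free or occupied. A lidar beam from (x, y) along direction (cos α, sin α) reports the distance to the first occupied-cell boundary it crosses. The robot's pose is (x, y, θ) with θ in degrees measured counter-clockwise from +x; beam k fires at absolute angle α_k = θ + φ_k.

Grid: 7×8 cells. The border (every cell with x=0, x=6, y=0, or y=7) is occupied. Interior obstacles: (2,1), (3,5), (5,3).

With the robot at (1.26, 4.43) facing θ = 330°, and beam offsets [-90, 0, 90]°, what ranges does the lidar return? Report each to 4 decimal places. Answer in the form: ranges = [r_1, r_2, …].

beam 1: φ=-90°, α=240°
  direction (-0.5000, -0.8660); cell (1,4); t to first gridline: x 0.5200, y 0.4965 (then +2.0000 / +1.1547)
    (1,3) via y @ 0.4965
    (0,3) via x @ 0.5200  # hit
  → r_1 = 0.5200
beam 2: φ=0°, α=330°
  direction (0.8660, -0.5000); cell (1,4); t to first gridline: x 0.8545, y 0.8600 (then +1.1547 / +2.0000)
    (2,4) via x @ 0.8545
    (2,3) via y @ 0.8600
    (3,3) via x @ 2.0092
    (3,2) via y @ 2.8600
    (4,2) via x @ 3.1639
    (5,2) via x @ 4.3186
    (5,1) via y @ 4.8600
    (6,1) via x @ 5.4733  # hit
  → r_2 = 5.4733
beam 3: φ=90°, α=60°
  direction (0.5000, 0.8660); cell (1,4); t to first gridline: x 1.4800, y 0.6582 (then +2.0000 / +1.1547)
    (1,5) via y @ 0.6582
    (2,5) via x @ 1.4800
    (2,6) via y @ 1.8129
    (2,7) via y @ 2.9676  # hit
  → r_3 = 2.9676

ranges = [0.5200, 5.4733, 2.9676]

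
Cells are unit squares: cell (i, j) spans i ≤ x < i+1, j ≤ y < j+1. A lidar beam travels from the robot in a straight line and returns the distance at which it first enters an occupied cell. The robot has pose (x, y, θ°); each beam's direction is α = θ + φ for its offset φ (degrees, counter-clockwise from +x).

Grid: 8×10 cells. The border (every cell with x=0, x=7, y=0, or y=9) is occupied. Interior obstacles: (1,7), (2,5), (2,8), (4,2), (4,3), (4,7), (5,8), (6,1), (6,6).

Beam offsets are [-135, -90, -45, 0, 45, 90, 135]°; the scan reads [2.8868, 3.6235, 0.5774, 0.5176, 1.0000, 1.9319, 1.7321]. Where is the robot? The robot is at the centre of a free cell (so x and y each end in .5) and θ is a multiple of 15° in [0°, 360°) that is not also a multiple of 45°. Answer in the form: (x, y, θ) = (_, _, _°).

Enumerate (i+0.5, j+0.5, θ) over the 39 free cells and 16 admissible headings. For each, cast all 7 beams and compare to the given ranges.
  (3.5, 7.5, 105°): beam 1 = 0.5774 ≠ 2.8868 ✗
  (3.5, 7.5, 240°): beam 1 = 1.5529 ≠ 2.8868 ✗
  (6.5, 3.5, 210°): beam 1 = 1.9319 ≠ 2.8868 ✗
  (2.5, 3.5, 195°): beam 1 = 4.0415 ≠ 2.8868 ✗
  …
  (5.5, 3.5, 195°): r_1=2.8868, r_2=3.6235, r_3=0.5774, r_4=0.5176, r_5=1.0000, r_6=1.9319, r_7=1.7321 — all match ✓
No second candidate reproduces the full scan.

(x, y, θ) = (5.5, 3.5, 195°)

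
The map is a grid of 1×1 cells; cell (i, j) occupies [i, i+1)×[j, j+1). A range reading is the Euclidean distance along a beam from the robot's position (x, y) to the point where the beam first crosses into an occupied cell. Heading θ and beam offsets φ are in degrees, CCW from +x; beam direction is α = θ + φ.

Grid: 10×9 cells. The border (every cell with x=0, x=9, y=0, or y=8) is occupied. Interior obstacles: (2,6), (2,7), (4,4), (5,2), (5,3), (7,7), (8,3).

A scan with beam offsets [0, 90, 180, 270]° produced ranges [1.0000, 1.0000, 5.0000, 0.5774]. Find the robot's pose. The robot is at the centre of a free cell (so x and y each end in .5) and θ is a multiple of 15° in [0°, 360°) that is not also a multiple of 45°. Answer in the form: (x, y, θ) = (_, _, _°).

The pose lattice has 49·16 = 784 candidates. Test each by forward raycasting.
  (4.5, 7.5, 255°): beam 1 = 6.7293 ≠ 1.0000 ✗
  (6.5, 3.5, 165°): beam 1 = 0.5176 ≠ 1.0000 ✗
  (4.5, 2.5, 255°): beam 1 = 1.5529 ≠ 1.0000 ✗
  …
  (8.5, 6.5, 60°): r_1=1.0000, r_2=1.0000, r_3=5.0000, r_4=0.5774 — all match ✓
Unique over the lattice → pose = (8.5, 6.5, 60°).

(x, y, θ) = (8.5, 6.5, 60°)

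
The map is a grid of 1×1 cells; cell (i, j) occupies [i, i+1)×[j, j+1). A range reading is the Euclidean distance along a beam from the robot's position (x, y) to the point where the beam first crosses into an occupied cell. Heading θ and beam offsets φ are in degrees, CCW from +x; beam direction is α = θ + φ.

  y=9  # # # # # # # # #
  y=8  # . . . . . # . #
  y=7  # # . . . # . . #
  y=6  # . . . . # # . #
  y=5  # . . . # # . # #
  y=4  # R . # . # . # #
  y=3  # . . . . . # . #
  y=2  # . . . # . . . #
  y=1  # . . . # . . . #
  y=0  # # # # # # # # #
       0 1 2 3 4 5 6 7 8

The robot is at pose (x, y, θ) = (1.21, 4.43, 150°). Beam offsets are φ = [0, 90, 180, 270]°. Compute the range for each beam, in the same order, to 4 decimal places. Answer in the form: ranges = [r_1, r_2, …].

beam 1: φ=0°, α=150°
  cosα=-0.8660 sinα=0.5000 | (1,4) | tMaxX 0.2425 tMaxY 1.1400 | tΔX 1.1547 tΔY 2.0000
    t=0.2425 [x] (0,4) — stop
  → r_1 = 0.2425
beam 2: φ=90°, α=240°
  cosα=-0.5000 sinα=-0.8660 | (1,4) | tMaxX 0.4200 tMaxY 0.4965 | tΔX 2.0000 tΔY 1.1547
    t=0.4200 [x] (0,4) — stop
  → r_2 = 0.4200
beam 3: φ=180°, α=330°
  cosα=0.8660 sinα=-0.5000 | (1,4) | tMaxX 0.9122 tMaxY 0.8600 | tΔX 1.1547 tΔY 2.0000
    t=0.8600 [y] (1,3)
    t=0.9122 [x] (2,3)
    t=2.0669 [x] (3,3)
    t=2.8600 [y] (3,2)
    t=3.2216 [x] (4,2) — stop
  → r_3 = 3.2216
beam 4: φ=270°, α=60°
  cosα=0.5000 sinα=0.8660 | (1,4) | tMaxX 1.5800 tMaxY 0.6582 | tΔX 2.0000 tΔY 1.1547
    t=0.6582 [y] (1,5)
    t=1.5800 [x] (2,5)
    t=1.8129 [y] (2,6)
    t=2.9676 [y] (2,7)
    t=3.5800 [x] (3,7)
    t=4.1223 [y] (3,8)
    t=5.2770 [y] (3,9) — stop
  → r_4 = 5.2770

ranges = [0.2425, 0.4200, 3.2216, 5.2770]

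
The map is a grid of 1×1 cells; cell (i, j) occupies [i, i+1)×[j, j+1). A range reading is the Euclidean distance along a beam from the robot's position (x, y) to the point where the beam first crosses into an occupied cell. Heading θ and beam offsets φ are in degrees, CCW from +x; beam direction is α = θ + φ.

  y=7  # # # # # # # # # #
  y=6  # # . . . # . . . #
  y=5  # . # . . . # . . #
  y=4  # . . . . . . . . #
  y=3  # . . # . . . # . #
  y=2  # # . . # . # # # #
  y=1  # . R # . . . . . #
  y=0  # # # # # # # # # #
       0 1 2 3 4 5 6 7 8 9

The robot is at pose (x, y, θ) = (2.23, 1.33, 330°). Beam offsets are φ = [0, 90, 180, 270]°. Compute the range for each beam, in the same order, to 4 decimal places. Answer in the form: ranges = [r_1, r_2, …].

ranges = [0.6600, 1.9283, 1.3400, 0.3811]

beam 1: φ=0°, α=330°
  dir = (cos 330°, sin 330°) = (0.8660, -0.5000); from cell (2,1)
  next x-line at t=0.8891, next y-line at t=0.6600; Δt_x=1.1547, Δt_y=2.0000
    y: enter (2,0) at t=0.6600 ← occupied
  → r_1 = 0.6600
beam 2: φ=90°, α=60°
  dir = (cos 60°, sin 60°) = (0.5000, 0.8660); from cell (2,1)
  next x-line at t=1.5400, next y-line at t=0.7736; Δt_x=2.0000, Δt_y=1.1547
    y: enter (2,2) at t=0.7736
    x: enter (3,2) at t=1.5400
    y: enter (3,3) at t=1.9283 ← occupied
  → r_2 = 1.9283
beam 3: φ=180°, α=150°
  dir = (cos 150°, sin 150°) = (-0.8660, 0.5000); from cell (2,1)
  next x-line at t=0.2656, next y-line at t=1.3400; Δt_x=1.1547, Δt_y=2.0000
    x: enter (1,1) at t=0.2656
    y: enter (1,2) at t=1.3400 ← occupied
  → r_3 = 1.3400
beam 4: φ=270°, α=240°
  dir = (cos 240°, sin 240°) = (-0.5000, -0.8660); from cell (2,1)
  next x-line at t=0.4600, next y-line at t=0.3811; Δt_x=2.0000, Δt_y=1.1547
    y: enter (2,0) at t=0.3811 ← occupied
  → r_4 = 0.3811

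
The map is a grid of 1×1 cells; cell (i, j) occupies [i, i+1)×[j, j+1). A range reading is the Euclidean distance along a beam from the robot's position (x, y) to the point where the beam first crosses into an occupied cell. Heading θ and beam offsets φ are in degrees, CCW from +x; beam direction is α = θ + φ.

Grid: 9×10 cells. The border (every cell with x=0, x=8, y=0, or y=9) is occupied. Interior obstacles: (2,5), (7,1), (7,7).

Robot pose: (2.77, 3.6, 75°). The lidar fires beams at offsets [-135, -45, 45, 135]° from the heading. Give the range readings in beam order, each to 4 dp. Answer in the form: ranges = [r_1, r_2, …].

ranges = [3.0022, 6.0391, 3.5400, 2.0438]

beam 1: φ=-135°, α=300°
  d=(0.5000,-0.8660)  start (2,3)  tX=0.4600 tY=0.6928  stride 1/|dx|=2.0000 1/|dy|=1.1547
    cross x-line → (3,3), t=0.4600
    cross y-line → (3,2), t=0.6928
    cross y-line → (3,1), t=1.8475
    cross x-line → (4,1), t=2.4600
    cross y-line → (4,0), t=3.0022 (wall)
  → r_1 = 3.0022
beam 2: φ=-45°, α=30°
  d=(0.8660,0.5000)  start (2,3)  tX=0.2656 tY=0.8000  stride 1/|dx|=1.1547 1/|dy|=2.0000
    cross x-line → (3,3), t=0.2656
    cross y-line → (3,4), t=0.8000
    cross x-line → (4,4), t=1.4203
    cross x-line → (5,4), t=2.5750
    cross y-line → (5,5), t=2.8000
    cross x-line → (6,5), t=3.7297
    cross y-line → (6,6), t=4.8000
    cross x-line → (7,6), t=4.8844
    cross x-line → (8,6), t=6.0391 (wall)
  → r_2 = 6.0391
beam 3: φ=45°, α=120°
  d=(-0.5000,0.8660)  start (2,3)  tX=1.5400 tY=0.4619  stride 1/|dx|=2.0000 1/|dy|=1.1547
    cross y-line → (2,4), t=0.4619
    cross x-line → (1,4), t=1.5400
    cross y-line → (1,5), t=1.6166
    cross y-line → (1,6), t=2.7713
    cross x-line → (0,6), t=3.5400 (wall)
  → r_3 = 3.5400
beam 4: φ=135°, α=210°
  d=(-0.8660,-0.5000)  start (2,3)  tX=0.8891 tY=1.2000  stride 1/|dx|=1.1547 1/|dy|=2.0000
    cross x-line → (1,3), t=0.8891
    cross y-line → (1,2), t=1.2000
    cross x-line → (0,2), t=2.0438 (wall)
  → r_4 = 2.0438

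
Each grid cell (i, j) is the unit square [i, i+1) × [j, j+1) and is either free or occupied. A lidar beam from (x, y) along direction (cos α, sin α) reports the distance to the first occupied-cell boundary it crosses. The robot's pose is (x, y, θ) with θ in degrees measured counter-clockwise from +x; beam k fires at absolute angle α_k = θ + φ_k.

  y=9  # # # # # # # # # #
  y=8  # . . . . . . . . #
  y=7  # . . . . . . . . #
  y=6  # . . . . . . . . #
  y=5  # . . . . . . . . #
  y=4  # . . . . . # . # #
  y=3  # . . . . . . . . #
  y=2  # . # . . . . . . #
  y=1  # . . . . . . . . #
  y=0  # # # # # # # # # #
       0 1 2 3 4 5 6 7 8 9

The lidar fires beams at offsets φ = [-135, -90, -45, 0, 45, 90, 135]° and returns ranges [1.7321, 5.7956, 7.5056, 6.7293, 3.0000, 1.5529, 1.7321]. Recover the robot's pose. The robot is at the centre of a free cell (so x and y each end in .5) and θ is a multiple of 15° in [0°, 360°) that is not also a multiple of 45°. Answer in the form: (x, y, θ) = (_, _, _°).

(x, y, θ) = (2.5, 7.5, 345°)

The pose lattice has 61·16 = 976 candidates. Test each by forward raycasting.
  (6.5, 1.5, 240°): beam 1 = 7.7646 ≠ 1.7321 ✗
  (7.5, 8.5, 210°): beam 1 = 0.5176 ≠ 1.7321 ✗
  (2.5, 3.5, 150°): beam 1 = 3.6235 ≠ 1.7321 ✗
  (2.5, 8.5, 105°): beam 1 = 7.0000 ≠ 1.7321 ✗
  …
  (2.5, 7.5, 345°): r_1=1.7321, r_2=5.7956, r_3=7.5056, r_4=6.7293, r_5=3.0000, r_6=1.5529, r_7=1.7321 — all match ✓
No second candidate reproduces the full scan.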